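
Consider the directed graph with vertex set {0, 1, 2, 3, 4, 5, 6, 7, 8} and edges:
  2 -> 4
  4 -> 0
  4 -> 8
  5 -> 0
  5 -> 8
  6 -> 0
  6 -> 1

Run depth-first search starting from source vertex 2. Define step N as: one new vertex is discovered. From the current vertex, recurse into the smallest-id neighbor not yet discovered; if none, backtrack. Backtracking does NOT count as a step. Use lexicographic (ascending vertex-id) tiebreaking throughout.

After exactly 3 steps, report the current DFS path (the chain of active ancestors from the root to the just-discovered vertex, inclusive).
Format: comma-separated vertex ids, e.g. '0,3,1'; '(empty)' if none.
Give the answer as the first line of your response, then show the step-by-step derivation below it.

2,4,0

step 1: discover 2; path=2; order=2
step 2: discover 4; path=2>4; order=2,4
step 3: discover 0; path=2>4>0; order=2,4,0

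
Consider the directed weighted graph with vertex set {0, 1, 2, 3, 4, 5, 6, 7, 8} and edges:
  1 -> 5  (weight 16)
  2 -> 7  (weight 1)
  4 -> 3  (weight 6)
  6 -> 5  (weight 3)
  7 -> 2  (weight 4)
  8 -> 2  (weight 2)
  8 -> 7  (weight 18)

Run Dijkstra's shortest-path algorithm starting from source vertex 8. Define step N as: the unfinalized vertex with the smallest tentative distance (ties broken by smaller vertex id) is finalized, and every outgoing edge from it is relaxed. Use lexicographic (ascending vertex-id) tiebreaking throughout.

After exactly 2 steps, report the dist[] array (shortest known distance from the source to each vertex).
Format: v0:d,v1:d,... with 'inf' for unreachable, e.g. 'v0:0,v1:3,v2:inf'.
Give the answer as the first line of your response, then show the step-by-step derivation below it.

v0:inf,v1:inf,v2:2,v3:inf,v4:inf,v5:inf,v6:inf,v7:3,v8:0

step 1: dist = v0:inf,v1:inf,v2:2,v3:inf,v4:inf,v5:inf,v6:inf,v7:18,v8:0
step 2: dist = v0:inf,v1:inf,v2:2,v3:inf,v4:inf,v5:inf,v6:inf,v7:3,v8:0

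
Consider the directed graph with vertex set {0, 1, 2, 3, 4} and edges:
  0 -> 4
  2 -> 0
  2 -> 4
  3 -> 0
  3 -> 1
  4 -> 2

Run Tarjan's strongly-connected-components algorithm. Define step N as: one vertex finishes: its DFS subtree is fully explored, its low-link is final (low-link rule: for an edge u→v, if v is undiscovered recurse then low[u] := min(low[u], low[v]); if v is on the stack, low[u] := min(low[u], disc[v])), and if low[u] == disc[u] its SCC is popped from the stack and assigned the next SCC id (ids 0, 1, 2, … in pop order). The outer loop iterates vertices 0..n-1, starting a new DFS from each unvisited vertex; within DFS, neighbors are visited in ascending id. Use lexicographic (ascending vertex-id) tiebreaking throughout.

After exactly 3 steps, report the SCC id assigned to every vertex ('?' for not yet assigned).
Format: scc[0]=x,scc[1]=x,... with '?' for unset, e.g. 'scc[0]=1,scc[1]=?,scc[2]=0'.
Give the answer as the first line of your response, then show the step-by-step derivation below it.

scc[0]=0,scc[1]=?,scc[2]=0,scc[3]=?,scc[4]=0

step 1: low=(low[0]=0,low[1]=?,low[2]=0,low[3]=?,low[4]=1); scc=(scc[0]=?,scc[1]=?,scc[2]=?,scc[3]=?,scc[4]=?)
step 2: low=(low[0]=0,low[1]=?,low[2]=0,low[3]=?,low[4]=0); scc=(scc[0]=?,scc[1]=?,scc[2]=?,scc[3]=?,scc[4]=?)
step 3: low=(low[0]=0,low[1]=?,low[2]=0,low[3]=?,low[4]=0); scc=(scc[0]=0,scc[1]=?,scc[2]=0,scc[3]=?,scc[4]=0)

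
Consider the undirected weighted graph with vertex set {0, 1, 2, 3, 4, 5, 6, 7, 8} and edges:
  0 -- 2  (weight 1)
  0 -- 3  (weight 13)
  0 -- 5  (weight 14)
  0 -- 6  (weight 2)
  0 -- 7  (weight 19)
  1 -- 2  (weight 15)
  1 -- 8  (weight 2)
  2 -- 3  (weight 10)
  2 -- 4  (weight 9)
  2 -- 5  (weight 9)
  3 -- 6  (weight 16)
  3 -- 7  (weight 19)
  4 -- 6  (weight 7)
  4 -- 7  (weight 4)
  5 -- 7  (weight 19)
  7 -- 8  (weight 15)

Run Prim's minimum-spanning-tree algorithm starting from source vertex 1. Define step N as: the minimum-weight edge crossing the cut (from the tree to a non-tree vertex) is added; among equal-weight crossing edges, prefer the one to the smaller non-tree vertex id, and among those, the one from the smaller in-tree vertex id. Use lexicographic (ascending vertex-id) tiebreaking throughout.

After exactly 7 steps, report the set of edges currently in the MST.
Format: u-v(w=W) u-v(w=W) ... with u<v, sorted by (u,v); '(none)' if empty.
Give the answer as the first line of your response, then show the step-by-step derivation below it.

0-2(w=1) 0-6(w=2) 1-2(w=15) 1-8(w=2) 2-5(w=9) 4-6(w=7) 4-7(w=4)

step 1: add edge 1-8 (w=2); MST = {1-8(w=2)}
step 2: add edge 1-2 (w=15); MST = {1-2(w=15) 1-8(w=2)}
step 3: add edge 0-2 (w=1); MST = {0-2(w=1) 1-2(w=15) 1-8(w=2)}
step 4: add edge 0-6 (w=2); MST = {0-2(w=1) 0-6(w=2) 1-2(w=15) 1-8(w=2)}
step 5: add edge 4-6 (w=7); MST = {0-2(w=1) 0-6(w=2) 1-2(w=15) 1-8(w=2) 4-6(w=7)}
step 6: add edge 4-7 (w=4); MST = {0-2(w=1) 0-6(w=2) 1-2(w=15) 1-8(w=2) 4-6(w=7) 4-7(w=4)}
step 7: add edge 2-5 (w=9); MST = {0-2(w=1) 0-6(w=2) 1-2(w=15) 1-8(w=2) 2-5(w=9) 4-6(w=7) 4-7(w=4)}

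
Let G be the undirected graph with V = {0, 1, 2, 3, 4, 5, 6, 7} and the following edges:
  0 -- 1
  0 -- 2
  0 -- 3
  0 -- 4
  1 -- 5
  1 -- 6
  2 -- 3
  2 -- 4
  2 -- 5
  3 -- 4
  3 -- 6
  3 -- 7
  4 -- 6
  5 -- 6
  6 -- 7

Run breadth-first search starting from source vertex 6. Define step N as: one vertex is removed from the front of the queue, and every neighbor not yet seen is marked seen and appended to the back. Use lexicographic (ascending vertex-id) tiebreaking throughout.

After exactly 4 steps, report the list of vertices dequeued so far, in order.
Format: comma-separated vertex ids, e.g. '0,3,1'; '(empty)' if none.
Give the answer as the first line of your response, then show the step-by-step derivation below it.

6,1,3,4

step 1: dequeue 6; queue=[1,3,4,5,7]; order=6
step 2: dequeue 1; queue=[3,4,5,7,0]; order=6,1
step 3: dequeue 3; queue=[4,5,7,0,2]; order=6,1,3
step 4: dequeue 4; queue=[5,7,0,2]; order=6,1,3,4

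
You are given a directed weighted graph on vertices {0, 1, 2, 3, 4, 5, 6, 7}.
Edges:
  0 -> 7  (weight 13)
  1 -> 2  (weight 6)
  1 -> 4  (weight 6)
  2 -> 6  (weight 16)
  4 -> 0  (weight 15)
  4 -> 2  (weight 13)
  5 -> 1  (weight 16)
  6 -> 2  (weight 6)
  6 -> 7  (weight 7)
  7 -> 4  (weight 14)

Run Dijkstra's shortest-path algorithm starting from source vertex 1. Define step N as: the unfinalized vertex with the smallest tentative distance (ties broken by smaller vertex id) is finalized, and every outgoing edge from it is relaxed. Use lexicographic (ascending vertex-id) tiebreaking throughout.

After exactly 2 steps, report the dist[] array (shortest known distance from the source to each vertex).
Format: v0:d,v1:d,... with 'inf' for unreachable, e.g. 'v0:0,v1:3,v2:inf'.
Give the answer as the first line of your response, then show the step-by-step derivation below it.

v0:inf,v1:0,v2:6,v3:inf,v4:6,v5:inf,v6:22,v7:inf

step 1: dist = v0:inf,v1:0,v2:6,v3:inf,v4:6,v5:inf,v6:inf,v7:inf
step 2: dist = v0:inf,v1:0,v2:6,v3:inf,v4:6,v5:inf,v6:22,v7:inf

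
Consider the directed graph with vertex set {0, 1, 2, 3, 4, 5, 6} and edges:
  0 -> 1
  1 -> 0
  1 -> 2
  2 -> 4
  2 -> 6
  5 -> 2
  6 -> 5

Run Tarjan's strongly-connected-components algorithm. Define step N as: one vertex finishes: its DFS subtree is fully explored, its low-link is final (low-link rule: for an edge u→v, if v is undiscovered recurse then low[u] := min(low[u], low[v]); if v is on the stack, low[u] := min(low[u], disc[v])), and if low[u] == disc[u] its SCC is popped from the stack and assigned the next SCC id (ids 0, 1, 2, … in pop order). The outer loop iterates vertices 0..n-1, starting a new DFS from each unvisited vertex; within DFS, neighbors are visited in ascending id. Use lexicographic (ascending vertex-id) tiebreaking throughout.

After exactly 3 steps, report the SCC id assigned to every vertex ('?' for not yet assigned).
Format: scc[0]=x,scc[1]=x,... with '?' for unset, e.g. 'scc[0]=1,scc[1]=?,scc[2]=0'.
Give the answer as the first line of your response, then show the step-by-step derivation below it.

scc[0]=?,scc[1]=?,scc[2]=?,scc[3]=?,scc[4]=0,scc[5]=?,scc[6]=?

step 1: low=(low[0]=0,low[1]=0,low[2]=2,low[3]=?,low[4]=3,low[5]=?,low[6]=?); scc=(scc[0]=?,scc[1]=?,scc[2]=?,scc[3]=?,scc[4]=0,scc[5]=?,scc[6]=?)
step 2: low=(low[0]=0,low[1]=0,low[2]=2,low[3]=?,low[4]=3,low[5]=2,low[6]=4); scc=(scc[0]=?,scc[1]=?,scc[2]=?,scc[3]=?,scc[4]=0,scc[5]=?,scc[6]=?)
step 3: low=(low[0]=0,low[1]=0,low[2]=2,low[3]=?,low[4]=3,low[5]=2,low[6]=2); scc=(scc[0]=?,scc[1]=?,scc[2]=?,scc[3]=?,scc[4]=0,scc[5]=?,scc[6]=?)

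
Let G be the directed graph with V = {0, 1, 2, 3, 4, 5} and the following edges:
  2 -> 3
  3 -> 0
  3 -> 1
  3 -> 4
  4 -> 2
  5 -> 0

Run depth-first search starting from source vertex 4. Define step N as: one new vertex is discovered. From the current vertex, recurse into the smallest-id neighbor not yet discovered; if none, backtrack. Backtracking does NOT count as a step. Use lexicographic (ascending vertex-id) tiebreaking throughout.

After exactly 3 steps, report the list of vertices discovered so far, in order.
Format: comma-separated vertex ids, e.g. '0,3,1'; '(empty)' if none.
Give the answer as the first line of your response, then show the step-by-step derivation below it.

4,2,3

step 1: discover 4; path=4; order=4
step 2: discover 2; path=4>2; order=4,2
step 3: discover 3; path=4>2>3; order=4,2,3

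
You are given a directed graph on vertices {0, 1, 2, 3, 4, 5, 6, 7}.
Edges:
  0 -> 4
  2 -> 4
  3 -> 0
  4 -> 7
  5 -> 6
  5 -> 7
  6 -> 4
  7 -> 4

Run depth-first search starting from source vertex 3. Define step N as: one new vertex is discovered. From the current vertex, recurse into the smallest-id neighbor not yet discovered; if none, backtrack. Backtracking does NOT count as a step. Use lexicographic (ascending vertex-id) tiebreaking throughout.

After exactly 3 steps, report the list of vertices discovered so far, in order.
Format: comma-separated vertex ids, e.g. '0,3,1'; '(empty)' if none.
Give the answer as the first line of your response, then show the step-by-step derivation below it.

3,0,4

step 1: discover 3; path=3; order=3
step 2: discover 0; path=3>0; order=3,0
step 3: discover 4; path=3>0>4; order=3,0,4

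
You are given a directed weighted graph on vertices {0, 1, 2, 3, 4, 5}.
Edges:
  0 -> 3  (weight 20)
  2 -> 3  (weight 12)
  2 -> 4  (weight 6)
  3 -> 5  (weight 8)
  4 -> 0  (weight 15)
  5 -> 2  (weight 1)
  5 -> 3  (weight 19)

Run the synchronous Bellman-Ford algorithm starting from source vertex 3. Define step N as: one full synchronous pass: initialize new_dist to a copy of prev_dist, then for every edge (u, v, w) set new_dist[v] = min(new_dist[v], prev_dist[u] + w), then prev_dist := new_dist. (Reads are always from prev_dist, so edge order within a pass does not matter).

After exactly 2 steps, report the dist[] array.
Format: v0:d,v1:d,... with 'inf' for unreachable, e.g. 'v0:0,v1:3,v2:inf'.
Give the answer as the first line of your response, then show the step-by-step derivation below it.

v0:inf,v1:inf,v2:9,v3:0,v4:inf,v5:8

step 1: dist = v0:inf,v1:inf,v2:inf,v3:0,v4:inf,v5:8
step 2: dist = v0:inf,v1:inf,v2:9,v3:0,v4:inf,v5:8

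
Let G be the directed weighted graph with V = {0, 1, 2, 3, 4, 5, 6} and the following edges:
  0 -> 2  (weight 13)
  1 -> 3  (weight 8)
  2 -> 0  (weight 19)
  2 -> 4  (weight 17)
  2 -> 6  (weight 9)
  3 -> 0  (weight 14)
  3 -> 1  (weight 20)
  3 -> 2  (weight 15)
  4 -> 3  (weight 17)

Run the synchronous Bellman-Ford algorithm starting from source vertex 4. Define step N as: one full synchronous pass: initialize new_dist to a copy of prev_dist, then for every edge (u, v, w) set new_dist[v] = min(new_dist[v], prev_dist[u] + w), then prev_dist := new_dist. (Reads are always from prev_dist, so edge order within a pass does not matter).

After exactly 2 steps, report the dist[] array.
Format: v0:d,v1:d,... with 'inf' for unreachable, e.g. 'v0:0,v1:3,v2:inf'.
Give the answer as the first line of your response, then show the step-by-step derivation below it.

v0:31,v1:37,v2:32,v3:17,v4:0,v5:inf,v6:inf

step 1: dist = v0:inf,v1:inf,v2:inf,v3:17,v4:0,v5:inf,v6:inf
step 2: dist = v0:31,v1:37,v2:32,v3:17,v4:0,v5:inf,v6:inf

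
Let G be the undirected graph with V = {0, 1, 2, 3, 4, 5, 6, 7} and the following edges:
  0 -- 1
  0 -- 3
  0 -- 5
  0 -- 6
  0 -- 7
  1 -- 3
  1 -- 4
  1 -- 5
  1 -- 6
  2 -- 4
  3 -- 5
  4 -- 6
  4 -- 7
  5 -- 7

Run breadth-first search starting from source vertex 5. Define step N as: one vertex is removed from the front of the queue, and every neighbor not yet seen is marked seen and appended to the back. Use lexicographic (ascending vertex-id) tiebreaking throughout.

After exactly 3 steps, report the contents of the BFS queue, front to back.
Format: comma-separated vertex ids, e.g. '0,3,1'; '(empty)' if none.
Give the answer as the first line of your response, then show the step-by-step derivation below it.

3,7,6,4

step 1: dequeue 5; queue=[0,1,3,7]; order=5
step 2: dequeue 0; queue=[1,3,7,6]; order=5,0
step 3: dequeue 1; queue=[3,7,6,4]; order=5,0,1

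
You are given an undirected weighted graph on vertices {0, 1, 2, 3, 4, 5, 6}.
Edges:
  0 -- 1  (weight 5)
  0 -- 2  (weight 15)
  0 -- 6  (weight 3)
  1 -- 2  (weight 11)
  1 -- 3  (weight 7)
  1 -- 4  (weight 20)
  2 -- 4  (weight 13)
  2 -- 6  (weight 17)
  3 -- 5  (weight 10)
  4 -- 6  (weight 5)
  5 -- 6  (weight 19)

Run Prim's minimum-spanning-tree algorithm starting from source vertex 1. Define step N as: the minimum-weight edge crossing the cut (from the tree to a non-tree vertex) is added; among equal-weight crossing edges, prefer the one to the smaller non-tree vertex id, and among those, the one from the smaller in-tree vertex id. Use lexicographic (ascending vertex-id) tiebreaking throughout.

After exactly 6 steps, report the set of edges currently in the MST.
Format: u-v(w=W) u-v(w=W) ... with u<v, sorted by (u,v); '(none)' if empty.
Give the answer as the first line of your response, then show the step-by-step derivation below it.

0-1(w=5) 0-6(w=3) 1-2(w=11) 1-3(w=7) 3-5(w=10) 4-6(w=5)

step 1: add edge 0-1 (w=5); MST = {0-1(w=5)}
step 2: add edge 0-6 (w=3); MST = {0-1(w=5) 0-6(w=3)}
step 3: add edge 4-6 (w=5); MST = {0-1(w=5) 0-6(w=3) 4-6(w=5)}
step 4: add edge 1-3 (w=7); MST = {0-1(w=5) 0-6(w=3) 1-3(w=7) 4-6(w=5)}
step 5: add edge 3-5 (w=10); MST = {0-1(w=5) 0-6(w=3) 1-3(w=7) 3-5(w=10) 4-6(w=5)}
step 6: add edge 1-2 (w=11); MST = {0-1(w=5) 0-6(w=3) 1-2(w=11) 1-3(w=7) 3-5(w=10) 4-6(w=5)}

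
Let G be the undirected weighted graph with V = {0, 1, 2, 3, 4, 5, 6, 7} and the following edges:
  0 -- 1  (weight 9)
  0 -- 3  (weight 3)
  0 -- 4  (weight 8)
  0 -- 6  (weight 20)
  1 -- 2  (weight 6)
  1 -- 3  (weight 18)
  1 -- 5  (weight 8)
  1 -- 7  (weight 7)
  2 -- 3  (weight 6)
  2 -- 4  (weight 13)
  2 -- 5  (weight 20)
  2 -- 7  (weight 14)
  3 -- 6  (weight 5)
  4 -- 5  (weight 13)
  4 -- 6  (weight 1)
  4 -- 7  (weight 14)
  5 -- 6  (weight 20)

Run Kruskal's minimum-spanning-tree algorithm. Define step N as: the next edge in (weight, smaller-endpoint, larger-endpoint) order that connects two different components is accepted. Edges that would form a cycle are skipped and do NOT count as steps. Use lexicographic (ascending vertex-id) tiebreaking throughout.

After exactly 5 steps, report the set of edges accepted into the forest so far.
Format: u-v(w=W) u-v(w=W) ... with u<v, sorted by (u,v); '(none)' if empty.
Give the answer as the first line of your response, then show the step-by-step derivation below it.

0-3(w=3) 1-2(w=6) 2-3(w=6) 3-6(w=5) 4-6(w=1)

step 1: add edge 4-6 (w=1); MST = {4-6(w=1)}
step 2: add edge 0-3 (w=3); MST = {0-3(w=3) 4-6(w=1)}
step 3: add edge 3-6 (w=5); MST = {0-3(w=3) 3-6(w=5) 4-6(w=1)}
step 4: add edge 1-2 (w=6); MST = {0-3(w=3) 1-2(w=6) 3-6(w=5) 4-6(w=1)}
step 5: add edge 2-3 (w=6); MST = {0-3(w=3) 1-2(w=6) 2-3(w=6) 3-6(w=5) 4-6(w=1)}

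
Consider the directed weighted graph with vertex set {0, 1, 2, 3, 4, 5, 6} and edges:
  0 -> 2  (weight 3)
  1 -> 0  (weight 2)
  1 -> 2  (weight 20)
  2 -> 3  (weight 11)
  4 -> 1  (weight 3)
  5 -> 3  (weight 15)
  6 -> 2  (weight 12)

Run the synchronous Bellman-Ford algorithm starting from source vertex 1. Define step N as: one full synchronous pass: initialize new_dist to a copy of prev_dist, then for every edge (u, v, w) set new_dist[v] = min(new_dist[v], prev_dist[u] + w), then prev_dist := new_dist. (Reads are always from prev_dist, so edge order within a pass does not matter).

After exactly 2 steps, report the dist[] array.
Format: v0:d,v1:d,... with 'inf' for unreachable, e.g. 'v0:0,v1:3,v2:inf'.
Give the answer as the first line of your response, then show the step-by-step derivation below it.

v0:2,v1:0,v2:5,v3:31,v4:inf,v5:inf,v6:inf

step 1: dist = v0:2,v1:0,v2:20,v3:inf,v4:inf,v5:inf,v6:inf
step 2: dist = v0:2,v1:0,v2:5,v3:31,v4:inf,v5:inf,v6:inf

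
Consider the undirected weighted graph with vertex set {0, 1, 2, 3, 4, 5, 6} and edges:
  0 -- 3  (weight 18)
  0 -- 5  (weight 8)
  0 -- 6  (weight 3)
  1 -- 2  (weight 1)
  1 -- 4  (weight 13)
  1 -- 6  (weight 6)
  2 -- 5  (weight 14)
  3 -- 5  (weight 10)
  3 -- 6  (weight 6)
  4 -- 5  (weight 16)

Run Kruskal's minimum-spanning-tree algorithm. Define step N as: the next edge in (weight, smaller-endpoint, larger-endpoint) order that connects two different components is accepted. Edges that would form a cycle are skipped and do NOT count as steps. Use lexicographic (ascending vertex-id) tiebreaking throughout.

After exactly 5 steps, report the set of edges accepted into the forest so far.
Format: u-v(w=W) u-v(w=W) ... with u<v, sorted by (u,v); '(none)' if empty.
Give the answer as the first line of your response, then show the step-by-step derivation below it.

0-5(w=8) 0-6(w=3) 1-2(w=1) 1-6(w=6) 3-6(w=6)

step 1: add edge 1-2 (w=1); MST = {1-2(w=1)}
step 2: add edge 0-6 (w=3); MST = {0-6(w=3) 1-2(w=1)}
step 3: add edge 1-6 (w=6); MST = {0-6(w=3) 1-2(w=1) 1-6(w=6)}
step 4: add edge 3-6 (w=6); MST = {0-6(w=3) 1-2(w=1) 1-6(w=6) 3-6(w=6)}
step 5: add edge 0-5 (w=8); MST = {0-5(w=8) 0-6(w=3) 1-2(w=1) 1-6(w=6) 3-6(w=6)}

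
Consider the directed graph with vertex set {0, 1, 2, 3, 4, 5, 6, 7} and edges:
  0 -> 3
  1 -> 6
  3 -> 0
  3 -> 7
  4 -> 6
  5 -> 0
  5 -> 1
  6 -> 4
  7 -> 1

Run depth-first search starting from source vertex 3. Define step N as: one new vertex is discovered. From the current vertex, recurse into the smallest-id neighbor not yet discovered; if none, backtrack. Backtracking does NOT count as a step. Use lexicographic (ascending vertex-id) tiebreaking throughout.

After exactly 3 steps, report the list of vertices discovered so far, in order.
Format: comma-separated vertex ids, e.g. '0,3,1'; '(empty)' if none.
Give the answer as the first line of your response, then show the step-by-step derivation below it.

3,0,7

step 1: discover 3; path=3; order=3
step 2: discover 0; path=3>0; order=3,0
step 3: discover 7; path=3>7; order=3,0,7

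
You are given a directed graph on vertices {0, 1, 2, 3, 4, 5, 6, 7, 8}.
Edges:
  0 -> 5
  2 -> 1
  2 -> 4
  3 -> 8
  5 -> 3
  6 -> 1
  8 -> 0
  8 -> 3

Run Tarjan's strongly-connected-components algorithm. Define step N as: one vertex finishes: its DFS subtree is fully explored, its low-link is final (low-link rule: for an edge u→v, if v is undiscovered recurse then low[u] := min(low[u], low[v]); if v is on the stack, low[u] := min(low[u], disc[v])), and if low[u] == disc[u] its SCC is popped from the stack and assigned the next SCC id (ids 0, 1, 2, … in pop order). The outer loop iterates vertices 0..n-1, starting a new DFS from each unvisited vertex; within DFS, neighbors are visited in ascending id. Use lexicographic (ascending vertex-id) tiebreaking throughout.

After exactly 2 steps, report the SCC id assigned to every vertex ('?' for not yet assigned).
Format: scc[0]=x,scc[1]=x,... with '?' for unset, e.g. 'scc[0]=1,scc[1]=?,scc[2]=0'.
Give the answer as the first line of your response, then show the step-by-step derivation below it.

scc[0]=?,scc[1]=?,scc[2]=?,scc[3]=?,scc[4]=?,scc[5]=?,scc[6]=?,scc[7]=?,scc[8]=?

step 1: low=(low[0]=0,low[1]=?,low[2]=?,low[3]=2,low[4]=?,low[5]=1,low[6]=?,low[7]=?,low[8]=0); scc=(scc[0]=?,scc[1]=?,scc[2]=?,scc[3]=?,scc[4]=?,scc[5]=?,scc[6]=?,scc[7]=?,scc[8]=?)
step 2: low=(low[0]=0,low[1]=?,low[2]=?,low[3]=0,low[4]=?,low[5]=1,low[6]=?,low[7]=?,low[8]=0); scc=(scc[0]=?,scc[1]=?,scc[2]=?,scc[3]=?,scc[4]=?,scc[5]=?,scc[6]=?,scc[7]=?,scc[8]=?)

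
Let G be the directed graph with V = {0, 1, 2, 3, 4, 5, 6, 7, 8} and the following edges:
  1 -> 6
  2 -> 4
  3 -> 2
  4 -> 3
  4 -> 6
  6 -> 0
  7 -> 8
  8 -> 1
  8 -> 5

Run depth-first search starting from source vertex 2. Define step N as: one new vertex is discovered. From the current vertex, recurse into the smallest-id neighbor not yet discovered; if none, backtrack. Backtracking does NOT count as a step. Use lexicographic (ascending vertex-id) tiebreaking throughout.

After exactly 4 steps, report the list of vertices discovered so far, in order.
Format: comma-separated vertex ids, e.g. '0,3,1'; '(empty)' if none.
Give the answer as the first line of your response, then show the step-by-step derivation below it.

2,4,3,6

step 1: discover 2; path=2; order=2
step 2: discover 4; path=2>4; order=2,4
step 3: discover 3; path=2>4>3; order=2,4,3
step 4: discover 6; path=2>4>6; order=2,4,3,6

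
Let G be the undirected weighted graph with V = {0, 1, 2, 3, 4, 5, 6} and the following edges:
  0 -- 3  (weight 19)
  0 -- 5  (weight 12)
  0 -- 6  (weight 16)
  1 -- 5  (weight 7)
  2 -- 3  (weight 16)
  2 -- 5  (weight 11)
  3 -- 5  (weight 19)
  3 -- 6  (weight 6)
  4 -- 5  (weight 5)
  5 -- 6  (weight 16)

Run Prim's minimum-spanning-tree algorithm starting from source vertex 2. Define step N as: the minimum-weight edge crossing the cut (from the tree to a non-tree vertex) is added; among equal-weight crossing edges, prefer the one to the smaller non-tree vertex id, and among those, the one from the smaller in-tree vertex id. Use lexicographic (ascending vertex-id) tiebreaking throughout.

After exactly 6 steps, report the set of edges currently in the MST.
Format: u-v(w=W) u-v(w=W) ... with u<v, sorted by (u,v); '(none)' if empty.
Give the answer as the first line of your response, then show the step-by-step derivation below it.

0-5(w=12) 1-5(w=7) 2-3(w=16) 2-5(w=11) 3-6(w=6) 4-5(w=5)

step 1: add edge 2-5 (w=11); MST = {2-5(w=11)}
step 2: add edge 4-5 (w=5); MST = {2-5(w=11) 4-5(w=5)}
step 3: add edge 1-5 (w=7); MST = {1-5(w=7) 2-5(w=11) 4-5(w=5)}
step 4: add edge 0-5 (w=12); MST = {0-5(w=12) 1-5(w=7) 2-5(w=11) 4-5(w=5)}
step 5: add edge 2-3 (w=16); MST = {0-5(w=12) 1-5(w=7) 2-3(w=16) 2-5(w=11) 4-5(w=5)}
step 6: add edge 3-6 (w=6); MST = {0-5(w=12) 1-5(w=7) 2-3(w=16) 2-5(w=11) 3-6(w=6) 4-5(w=5)}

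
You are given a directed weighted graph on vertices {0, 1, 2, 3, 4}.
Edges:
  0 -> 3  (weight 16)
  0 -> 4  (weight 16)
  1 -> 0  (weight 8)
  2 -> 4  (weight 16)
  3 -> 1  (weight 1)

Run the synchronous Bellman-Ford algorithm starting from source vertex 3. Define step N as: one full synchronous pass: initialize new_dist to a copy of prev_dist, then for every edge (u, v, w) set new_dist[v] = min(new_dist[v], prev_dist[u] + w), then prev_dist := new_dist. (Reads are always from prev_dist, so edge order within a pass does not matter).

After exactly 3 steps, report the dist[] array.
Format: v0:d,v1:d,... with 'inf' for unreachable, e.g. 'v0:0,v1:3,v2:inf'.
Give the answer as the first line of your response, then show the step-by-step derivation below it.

v0:9,v1:1,v2:inf,v3:0,v4:25

step 1: dist = v0:inf,v1:1,v2:inf,v3:0,v4:inf
step 2: dist = v0:9,v1:1,v2:inf,v3:0,v4:inf
step 3: dist = v0:9,v1:1,v2:inf,v3:0,v4:25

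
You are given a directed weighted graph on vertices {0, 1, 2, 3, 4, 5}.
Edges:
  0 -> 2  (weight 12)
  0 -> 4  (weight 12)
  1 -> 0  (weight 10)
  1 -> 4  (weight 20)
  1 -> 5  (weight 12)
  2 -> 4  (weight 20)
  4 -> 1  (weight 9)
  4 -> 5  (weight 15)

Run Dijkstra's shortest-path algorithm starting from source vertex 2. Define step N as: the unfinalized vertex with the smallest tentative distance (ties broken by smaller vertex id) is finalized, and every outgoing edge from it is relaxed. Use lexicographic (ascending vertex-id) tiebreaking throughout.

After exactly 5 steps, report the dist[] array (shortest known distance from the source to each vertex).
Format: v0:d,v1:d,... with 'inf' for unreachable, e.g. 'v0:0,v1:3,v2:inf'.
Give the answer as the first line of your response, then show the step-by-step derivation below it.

v0:39,v1:29,v2:0,v3:inf,v4:20,v5:35

step 1: dist = v0:inf,v1:inf,v2:0,v3:inf,v4:20,v5:inf
step 2: dist = v0:inf,v1:29,v2:0,v3:inf,v4:20,v5:35
step 3: dist = v0:39,v1:29,v2:0,v3:inf,v4:20,v5:35
step 4: dist = v0:39,v1:29,v2:0,v3:inf,v4:20,v5:35
step 5: dist = v0:39,v1:29,v2:0,v3:inf,v4:20,v5:35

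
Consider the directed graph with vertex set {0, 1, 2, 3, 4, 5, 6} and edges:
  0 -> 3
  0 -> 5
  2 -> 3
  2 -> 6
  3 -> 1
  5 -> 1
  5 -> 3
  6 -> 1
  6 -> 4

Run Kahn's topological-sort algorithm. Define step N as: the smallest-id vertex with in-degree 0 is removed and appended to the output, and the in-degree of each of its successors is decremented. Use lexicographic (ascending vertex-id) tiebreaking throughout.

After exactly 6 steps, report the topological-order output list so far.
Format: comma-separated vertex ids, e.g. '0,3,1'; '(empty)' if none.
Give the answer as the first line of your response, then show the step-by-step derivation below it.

0,2,5,3,6,1

step 1: output 0; order=[0]; indeg=(0,3,0,2,1,0,1)
step 2: output 2; order=[0,2]; indeg=(0,3,0,1,1,0,0)
step 3: output 5; order=[0,2,5]; indeg=(0,2,0,0,1,0,0)
step 4: output 3; order=[0,2,5,3]; indeg=(0,1,0,0,1,0,0)
step 5: output 6; order=[0,2,5,3,6]; indeg=(0,0,0,0,0,0,0)
step 6: output 1; order=[0,2,5,3,6,1]; indeg=(0,0,0,0,0,0,0)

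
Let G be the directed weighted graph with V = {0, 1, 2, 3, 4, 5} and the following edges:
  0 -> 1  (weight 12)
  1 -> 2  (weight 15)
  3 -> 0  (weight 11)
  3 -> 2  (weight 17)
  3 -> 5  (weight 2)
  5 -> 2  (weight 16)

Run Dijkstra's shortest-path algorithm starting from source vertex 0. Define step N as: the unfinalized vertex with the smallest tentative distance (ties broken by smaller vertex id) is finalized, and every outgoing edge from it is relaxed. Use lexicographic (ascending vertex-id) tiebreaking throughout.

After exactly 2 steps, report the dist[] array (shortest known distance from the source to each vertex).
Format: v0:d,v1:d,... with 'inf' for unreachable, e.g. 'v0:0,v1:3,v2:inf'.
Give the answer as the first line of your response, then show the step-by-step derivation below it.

v0:0,v1:12,v2:27,v3:inf,v4:inf,v5:inf

step 1: dist = v0:0,v1:12,v2:inf,v3:inf,v4:inf,v5:inf
step 2: dist = v0:0,v1:12,v2:27,v3:inf,v4:inf,v5:inf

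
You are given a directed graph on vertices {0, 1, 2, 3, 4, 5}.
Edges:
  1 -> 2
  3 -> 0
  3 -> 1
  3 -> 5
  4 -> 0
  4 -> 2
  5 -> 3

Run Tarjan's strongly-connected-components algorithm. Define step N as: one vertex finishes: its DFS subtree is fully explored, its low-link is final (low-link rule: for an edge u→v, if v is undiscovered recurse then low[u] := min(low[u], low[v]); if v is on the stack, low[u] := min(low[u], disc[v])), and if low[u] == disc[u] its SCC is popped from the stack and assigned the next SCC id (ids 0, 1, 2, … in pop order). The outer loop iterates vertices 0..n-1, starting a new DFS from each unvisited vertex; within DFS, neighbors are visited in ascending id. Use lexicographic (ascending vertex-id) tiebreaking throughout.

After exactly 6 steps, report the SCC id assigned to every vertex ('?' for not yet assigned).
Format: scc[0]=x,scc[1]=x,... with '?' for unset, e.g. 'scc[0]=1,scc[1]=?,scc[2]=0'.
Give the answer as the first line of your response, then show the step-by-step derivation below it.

scc[0]=0,scc[1]=2,scc[2]=1,scc[3]=3,scc[4]=4,scc[5]=3

step 1: low=(low[0]=0,low[1]=?,low[2]=?,low[3]=?,low[4]=?,low[5]=?); scc=(scc[0]=0,scc[1]=?,scc[2]=?,scc[3]=?,scc[4]=?,scc[5]=?)
step 2: low=(low[0]=0,low[1]=1,low[2]=2,low[3]=?,low[4]=?,low[5]=?); scc=(scc[0]=0,scc[1]=?,scc[2]=1,scc[3]=?,scc[4]=?,scc[5]=?)
step 3: low=(low[0]=0,low[1]=1,low[2]=2,low[3]=?,low[4]=?,low[5]=?); scc=(scc[0]=0,scc[1]=2,scc[2]=1,scc[3]=?,scc[4]=?,scc[5]=?)
step 4: low=(low[0]=0,low[1]=1,low[2]=2,low[3]=3,low[4]=?,low[5]=3); scc=(scc[0]=0,scc[1]=2,scc[2]=1,scc[3]=?,scc[4]=?,scc[5]=?)
step 5: low=(low[0]=0,low[1]=1,low[2]=2,low[3]=3,low[4]=?,low[5]=3); scc=(scc[0]=0,scc[1]=2,scc[2]=1,scc[3]=3,scc[4]=?,scc[5]=3)
step 6: low=(low[0]=0,low[1]=1,low[2]=2,low[3]=3,low[4]=5,low[5]=3); scc=(scc[0]=0,scc[1]=2,scc[2]=1,scc[3]=3,scc[4]=4,scc[5]=3)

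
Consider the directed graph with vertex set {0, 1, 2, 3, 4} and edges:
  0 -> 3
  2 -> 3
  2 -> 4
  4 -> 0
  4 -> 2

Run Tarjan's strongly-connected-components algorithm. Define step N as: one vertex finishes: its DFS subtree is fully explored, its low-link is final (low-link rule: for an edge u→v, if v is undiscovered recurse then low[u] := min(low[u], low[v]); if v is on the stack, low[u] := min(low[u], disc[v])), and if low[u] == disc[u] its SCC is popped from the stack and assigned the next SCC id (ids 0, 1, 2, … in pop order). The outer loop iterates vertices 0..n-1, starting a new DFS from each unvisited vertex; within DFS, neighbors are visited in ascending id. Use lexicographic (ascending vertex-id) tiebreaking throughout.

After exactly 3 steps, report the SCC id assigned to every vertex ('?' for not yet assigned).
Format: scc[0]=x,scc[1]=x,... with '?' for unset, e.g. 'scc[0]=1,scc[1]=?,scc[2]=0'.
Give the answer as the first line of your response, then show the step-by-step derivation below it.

scc[0]=1,scc[1]=2,scc[2]=?,scc[3]=0,scc[4]=?

step 1: low=(low[0]=0,low[1]=?,low[2]=?,low[3]=1,low[4]=?); scc=(scc[0]=?,scc[1]=?,scc[2]=?,scc[3]=0,scc[4]=?)
step 2: low=(low[0]=0,low[1]=?,low[2]=?,low[3]=1,low[4]=?); scc=(scc[0]=1,scc[1]=?,scc[2]=?,scc[3]=0,scc[4]=?)
step 3: low=(low[0]=0,low[1]=2,low[2]=?,low[3]=1,low[4]=?); scc=(scc[0]=1,scc[1]=2,scc[2]=?,scc[3]=0,scc[4]=?)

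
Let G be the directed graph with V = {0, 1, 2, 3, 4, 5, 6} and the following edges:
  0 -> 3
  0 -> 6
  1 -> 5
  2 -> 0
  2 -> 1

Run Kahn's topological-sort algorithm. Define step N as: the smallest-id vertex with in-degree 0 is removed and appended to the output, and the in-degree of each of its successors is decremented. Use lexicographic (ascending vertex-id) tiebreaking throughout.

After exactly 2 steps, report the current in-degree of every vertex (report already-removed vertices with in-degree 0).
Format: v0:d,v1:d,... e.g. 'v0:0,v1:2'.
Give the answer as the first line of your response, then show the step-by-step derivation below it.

v0:0,v1:0,v2:0,v3:0,v4:0,v5:1,v6:0

step 1: output 2; order=[2]; indeg=(0,0,0,1,0,1,1)
step 2: output 0; order=[2,0]; indeg=(0,0,0,0,0,1,0)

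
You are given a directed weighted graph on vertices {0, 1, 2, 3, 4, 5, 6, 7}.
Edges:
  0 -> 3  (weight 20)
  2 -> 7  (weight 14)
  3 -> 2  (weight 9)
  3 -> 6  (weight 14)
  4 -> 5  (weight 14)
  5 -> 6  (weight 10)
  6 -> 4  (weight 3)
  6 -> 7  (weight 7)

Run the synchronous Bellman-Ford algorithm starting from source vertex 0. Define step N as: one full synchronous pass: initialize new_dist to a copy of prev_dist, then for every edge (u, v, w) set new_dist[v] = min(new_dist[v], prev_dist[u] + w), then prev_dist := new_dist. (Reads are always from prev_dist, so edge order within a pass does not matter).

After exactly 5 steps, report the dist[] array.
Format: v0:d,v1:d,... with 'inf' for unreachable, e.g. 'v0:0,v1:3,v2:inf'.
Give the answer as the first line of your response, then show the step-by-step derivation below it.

v0:0,v1:inf,v2:29,v3:20,v4:37,v5:51,v6:34,v7:41

step 1: dist = v0:0,v1:inf,v2:inf,v3:20,v4:inf,v5:inf,v6:inf,v7:inf
step 2: dist = v0:0,v1:inf,v2:29,v3:20,v4:inf,v5:inf,v6:34,v7:inf
step 3: dist = v0:0,v1:inf,v2:29,v3:20,v4:37,v5:inf,v6:34,v7:41
step 4: dist = v0:0,v1:inf,v2:29,v3:20,v4:37,v5:51,v6:34,v7:41
step 5: dist = v0:0,v1:inf,v2:29,v3:20,v4:37,v5:51,v6:34,v7:41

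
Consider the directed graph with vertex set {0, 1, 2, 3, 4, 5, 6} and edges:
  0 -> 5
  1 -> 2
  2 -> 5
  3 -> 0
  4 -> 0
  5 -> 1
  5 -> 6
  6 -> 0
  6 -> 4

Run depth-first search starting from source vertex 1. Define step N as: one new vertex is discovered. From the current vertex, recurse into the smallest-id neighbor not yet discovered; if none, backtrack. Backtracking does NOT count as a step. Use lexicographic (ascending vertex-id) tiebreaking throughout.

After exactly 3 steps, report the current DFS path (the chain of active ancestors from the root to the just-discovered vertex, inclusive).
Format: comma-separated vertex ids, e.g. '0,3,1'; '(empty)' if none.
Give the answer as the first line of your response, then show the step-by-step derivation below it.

1,2,5

step 1: discover 1; path=1; order=1
step 2: discover 2; path=1>2; order=1,2
step 3: discover 5; path=1>2>5; order=1,2,5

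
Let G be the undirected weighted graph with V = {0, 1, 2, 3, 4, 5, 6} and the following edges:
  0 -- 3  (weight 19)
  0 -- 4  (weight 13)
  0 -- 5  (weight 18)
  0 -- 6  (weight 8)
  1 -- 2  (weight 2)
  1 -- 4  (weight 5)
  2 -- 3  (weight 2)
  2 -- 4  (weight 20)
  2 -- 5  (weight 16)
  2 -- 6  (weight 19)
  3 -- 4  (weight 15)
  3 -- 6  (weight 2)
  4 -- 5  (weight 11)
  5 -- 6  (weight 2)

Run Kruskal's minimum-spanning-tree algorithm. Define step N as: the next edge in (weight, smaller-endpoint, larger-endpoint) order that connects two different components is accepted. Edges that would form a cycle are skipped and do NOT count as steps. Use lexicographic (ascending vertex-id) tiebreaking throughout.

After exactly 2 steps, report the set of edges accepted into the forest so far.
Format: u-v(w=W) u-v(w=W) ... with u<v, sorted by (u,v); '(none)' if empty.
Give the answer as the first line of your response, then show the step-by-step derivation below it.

1-2(w=2) 2-3(w=2)

step 1: add edge 1-2 (w=2); MST = {1-2(w=2)}
step 2: add edge 2-3 (w=2); MST = {1-2(w=2) 2-3(w=2)}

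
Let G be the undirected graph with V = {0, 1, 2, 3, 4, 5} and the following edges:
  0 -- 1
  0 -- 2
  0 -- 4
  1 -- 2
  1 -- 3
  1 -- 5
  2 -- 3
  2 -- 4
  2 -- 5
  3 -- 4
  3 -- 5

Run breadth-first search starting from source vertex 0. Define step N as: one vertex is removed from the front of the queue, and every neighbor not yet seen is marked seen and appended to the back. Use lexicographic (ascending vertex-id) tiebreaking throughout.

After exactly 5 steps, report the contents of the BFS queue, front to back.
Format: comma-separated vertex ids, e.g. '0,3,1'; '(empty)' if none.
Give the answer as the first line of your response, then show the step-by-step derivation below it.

5

step 1: dequeue 0; queue=[1,2,4]; order=0
step 2: dequeue 1; queue=[2,4,3,5]; order=0,1
step 3: dequeue 2; queue=[4,3,5]; order=0,1,2
step 4: dequeue 4; queue=[3,5]; order=0,1,2,4
step 5: dequeue 3; queue=[5]; order=0,1,2,4,3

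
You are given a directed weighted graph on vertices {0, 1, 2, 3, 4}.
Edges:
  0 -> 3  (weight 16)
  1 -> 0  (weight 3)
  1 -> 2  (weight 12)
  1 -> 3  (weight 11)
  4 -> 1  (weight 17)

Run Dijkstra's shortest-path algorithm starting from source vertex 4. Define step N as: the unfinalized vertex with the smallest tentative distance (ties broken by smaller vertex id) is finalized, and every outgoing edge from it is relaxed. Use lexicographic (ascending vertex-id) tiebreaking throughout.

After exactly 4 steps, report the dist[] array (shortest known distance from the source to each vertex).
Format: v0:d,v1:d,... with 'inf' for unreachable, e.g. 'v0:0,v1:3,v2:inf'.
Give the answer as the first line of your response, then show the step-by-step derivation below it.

v0:20,v1:17,v2:29,v3:28,v4:0

step 1: dist = v0:inf,v1:17,v2:inf,v3:inf,v4:0
step 2: dist = v0:20,v1:17,v2:29,v3:28,v4:0
step 3: dist = v0:20,v1:17,v2:29,v3:28,v4:0
step 4: dist = v0:20,v1:17,v2:29,v3:28,v4:0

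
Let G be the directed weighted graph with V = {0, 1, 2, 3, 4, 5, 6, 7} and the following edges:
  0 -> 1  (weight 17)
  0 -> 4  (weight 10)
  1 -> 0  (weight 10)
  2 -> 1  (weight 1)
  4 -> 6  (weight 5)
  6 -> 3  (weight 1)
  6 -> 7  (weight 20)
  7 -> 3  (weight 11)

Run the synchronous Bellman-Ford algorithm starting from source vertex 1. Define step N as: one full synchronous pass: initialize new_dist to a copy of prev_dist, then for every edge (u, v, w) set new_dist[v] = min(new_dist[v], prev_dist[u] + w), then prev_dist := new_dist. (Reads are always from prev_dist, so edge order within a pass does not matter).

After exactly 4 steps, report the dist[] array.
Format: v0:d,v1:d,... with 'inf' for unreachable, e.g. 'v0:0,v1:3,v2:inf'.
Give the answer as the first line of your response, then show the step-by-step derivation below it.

v0:10,v1:0,v2:inf,v3:26,v4:20,v5:inf,v6:25,v7:45

step 1: dist = v0:10,v1:0,v2:inf,v3:inf,v4:inf,v5:inf,v6:inf,v7:inf
step 2: dist = v0:10,v1:0,v2:inf,v3:inf,v4:20,v5:inf,v6:inf,v7:inf
step 3: dist = v0:10,v1:0,v2:inf,v3:inf,v4:20,v5:inf,v6:25,v7:inf
step 4: dist = v0:10,v1:0,v2:inf,v3:26,v4:20,v5:inf,v6:25,v7:45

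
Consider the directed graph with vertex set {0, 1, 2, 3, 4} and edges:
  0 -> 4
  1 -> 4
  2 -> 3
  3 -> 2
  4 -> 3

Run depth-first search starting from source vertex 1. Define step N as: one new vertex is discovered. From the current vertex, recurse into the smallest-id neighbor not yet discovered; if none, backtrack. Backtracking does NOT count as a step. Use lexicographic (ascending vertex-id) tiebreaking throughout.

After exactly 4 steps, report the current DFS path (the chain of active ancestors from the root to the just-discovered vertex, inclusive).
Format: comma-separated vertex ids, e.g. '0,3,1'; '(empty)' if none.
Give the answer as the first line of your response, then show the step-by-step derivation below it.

1,4,3,2

step 1: discover 1; path=1; order=1
step 2: discover 4; path=1>4; order=1,4
step 3: discover 3; path=1>4>3; order=1,4,3
step 4: discover 2; path=1>4>3>2; order=1,4,3,2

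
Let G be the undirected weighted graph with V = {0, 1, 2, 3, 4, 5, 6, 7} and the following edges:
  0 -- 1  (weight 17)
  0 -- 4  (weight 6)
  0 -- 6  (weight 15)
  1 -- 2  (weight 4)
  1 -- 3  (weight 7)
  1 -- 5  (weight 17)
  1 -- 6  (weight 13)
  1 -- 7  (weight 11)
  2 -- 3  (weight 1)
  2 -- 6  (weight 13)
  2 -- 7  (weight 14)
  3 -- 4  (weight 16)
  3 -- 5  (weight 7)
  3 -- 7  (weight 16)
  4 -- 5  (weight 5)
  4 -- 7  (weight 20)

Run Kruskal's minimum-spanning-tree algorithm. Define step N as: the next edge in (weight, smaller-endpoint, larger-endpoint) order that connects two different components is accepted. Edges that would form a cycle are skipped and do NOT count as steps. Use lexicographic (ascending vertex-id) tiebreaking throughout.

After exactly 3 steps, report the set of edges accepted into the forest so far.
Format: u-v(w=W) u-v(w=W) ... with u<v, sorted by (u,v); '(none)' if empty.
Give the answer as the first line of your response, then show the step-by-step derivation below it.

1-2(w=4) 2-3(w=1) 4-5(w=5)

step 1: add edge 2-3 (w=1); MST = {2-3(w=1)}
step 2: add edge 1-2 (w=4); MST = {1-2(w=4) 2-3(w=1)}
step 3: add edge 4-5 (w=5); MST = {1-2(w=4) 2-3(w=1) 4-5(w=5)}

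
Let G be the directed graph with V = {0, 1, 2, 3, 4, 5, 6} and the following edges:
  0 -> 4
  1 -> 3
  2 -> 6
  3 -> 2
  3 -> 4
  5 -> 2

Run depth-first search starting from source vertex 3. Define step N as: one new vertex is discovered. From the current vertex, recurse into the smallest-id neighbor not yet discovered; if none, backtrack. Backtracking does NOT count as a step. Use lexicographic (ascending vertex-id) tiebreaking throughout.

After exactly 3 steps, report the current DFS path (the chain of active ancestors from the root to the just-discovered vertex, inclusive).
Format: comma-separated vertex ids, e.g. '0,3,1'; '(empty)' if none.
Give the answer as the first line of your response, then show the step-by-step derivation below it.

3,2,6

step 1: discover 3; path=3; order=3
step 2: discover 2; path=3>2; order=3,2
step 3: discover 6; path=3>2>6; order=3,2,6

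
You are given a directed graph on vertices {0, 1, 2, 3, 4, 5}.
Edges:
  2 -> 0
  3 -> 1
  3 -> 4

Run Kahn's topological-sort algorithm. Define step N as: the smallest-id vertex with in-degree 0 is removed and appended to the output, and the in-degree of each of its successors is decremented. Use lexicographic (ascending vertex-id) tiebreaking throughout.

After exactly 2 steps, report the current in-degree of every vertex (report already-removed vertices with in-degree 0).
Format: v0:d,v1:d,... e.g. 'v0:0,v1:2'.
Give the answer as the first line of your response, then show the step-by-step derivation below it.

v0:0,v1:1,v2:0,v3:0,v4:1,v5:0

step 1: output 2; order=[2]; indeg=(0,1,0,0,1,0)
step 2: output 0; order=[2,0]; indeg=(0,1,0,0,1,0)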